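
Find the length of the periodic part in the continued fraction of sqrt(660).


Run the CF algorithm for sqrt(660).
a_0 = floor(sqrt(660)) = 25; set m_0=0, q_0=1.
Recurrence: m' = q*a - m,  q' = (d - m'^2)/q,  a' = floor((a_0 + m')/q').
  step 1: m=25, q=35, a=1
  step 2: m=10, q=16, a=2
  step 3: m=22, q=11, a=4
  step 4: m=22, q=16, a=2
  step 5: m=10, q=35, a=1
  step 6: m=25, q=1, a=50
a_6 = 2*a_0 = 50, so the period closes here.
sqrt(660) = [25; 1, 2, 4, 2, 1, 50]
Period length = 6

6


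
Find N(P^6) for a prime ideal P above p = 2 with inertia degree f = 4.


N(P^a) = p^(a*f)
= 2^(6*4)
= 2^24
= 16777216

16777216


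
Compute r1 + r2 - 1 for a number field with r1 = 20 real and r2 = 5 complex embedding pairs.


By Dirichlet's unit theorem:
rank = r1 + r2 - 1
= 20 + 5 - 1
= 24

24


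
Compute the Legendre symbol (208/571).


p = 571 is prime, so compute (208/571) with the reciprocity algorithm (Jacobi-symbol steps: pull out 2s via (2/n), flip via reciprocity, reduce):
  pull out 2: (2/571) = -1  (since 571 mod 8 = 3)
  pull out 2: (2/571) = -1  (since 571 mod 8 = 3)
  pull out 2: (2/571) = -1  (since 571 mod 8 = 3)
  pull out 2: (2/571) = -1  (since 571 mod 8 = 3)
  reciprocity: (13/571) -> +(571/13)
  reduce: (12/13)
  pull out 2: (2/13) = -1  (since 13 mod 8 = 5)
  pull out 2: (2/13) = -1  (since 13 mod 8 = 5)
  reciprocity: (3/13) -> +(13/3)
  reduce: (1/3)
  (1/3) = 1
Product of signs = 1
(208/571) = 1

1


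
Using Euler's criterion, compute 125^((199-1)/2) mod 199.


p = 199 is prime and the exponent is (p-1)/2 = 99, so by Euler's criterion 125^99 = (125/199) = +1 or -1 mod 199.
Compute by square-and-multiply:
  99 = 64 + 32 + 2 + 1 (binary 1100011)
  Repeated squaring mod 199: 125^1 = 125, 125^2 = 103, 125^4 = 62, 125^8 = 63, 125^16 = 188, 125^32 = 121, 125^64 = 114
  125^99 = 125^64 * 125^32 * 125^2 * 125^1 = 114 * 121 * 103 * 125 mod 199
    114 * 121 = 13794 = 63 mod 199
    63 * 103 = 6489 = 121 mod 199
    121 * 125 = 15125 = 1 mod 199
  125^99 = 1 mod 199
Result 1: 125 is a quadratic residue mod 199.
125^99 mod 199 = 1

1


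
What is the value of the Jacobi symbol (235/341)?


Compute (235/341) via quadratic reciprocity:
  reciprocity: (235/341) -> +(341/235)
  reduce: (106/235)
  pull out 2: (2/235) = -1  (since 235 mod 8 = 3)
  reciprocity: (53/235) -> +(235/53)
  reduce: (23/53)
  reciprocity: (23/53) -> +(53/23)
  reduce: (7/23)
  reciprocity: (7/23) -> -(23/7)
  reduce: (2/7)
  pull out 2: (2/7) = +1  (since 7 mod 8 = 7)
  (1/7) = 1
Product of signs = 1

1


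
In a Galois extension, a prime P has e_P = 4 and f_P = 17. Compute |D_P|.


|D_P| = e * f
= 4 * 17
= 68

68


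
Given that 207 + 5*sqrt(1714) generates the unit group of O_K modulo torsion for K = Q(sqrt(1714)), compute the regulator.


epsilon = 207 + 5*sqrt(1714)
= 414.0024
R = ln(414.0024)
= 6.0259

6.0259


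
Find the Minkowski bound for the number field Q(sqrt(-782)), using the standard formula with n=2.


d = -782, d mod 4 = 2, so disc(K) = 4d = -3128; |disc(K)| = 3128
Imaginary quadratic field, so n = 2, s = r2 = 1, r1 = 0
M = (n!/n^n) * (4/pi)^s * sqrt(|disc(K)|) = (2!/2^2) * (4/pi)^1 * sqrt(3128)
= 0.5 * 1.273240 * 55.928526
= 35.6052

35.6052


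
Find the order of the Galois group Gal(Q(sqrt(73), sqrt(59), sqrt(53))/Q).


The 3 square roots of distinct primes are multiplicatively independent over Q,
so [K:Q] = 2^3 and Gal(K/Q) is isomorphic to (Z/2Z)^3.
|Gal| = 2^3 = 8

8


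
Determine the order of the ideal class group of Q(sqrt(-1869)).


K = Q(sqrt(-1869)). d mod 4 = 3, so D = disc(K) = 4d = -7476
h(K) equals the number of primitive reduced positive-definite forms (a, b, c) = a*x^2 + b*x*y + c*y^2 with b^2 - 4ac = D,
where reduced means |b| <= a <= c, with b >= 0 whenever |b| = a or a = c, and primitive means gcd(a, b, c) = 1.
Reduced forces 3a^2 <= |D| = 7476, so 1 <= a <= 49; b must have the parity of D, and c = (b^2 - D)/(4a) must be an integer >= a.
Enumerate a = 1..49, b in [-a, a]:
  a=1: (1, 0, 1869)  [1]
  a=2: (2, 2, 935)  [1]
  a=3: (3, 0, 623)  [1]
  a=4: none
  a=5: (5, -2, 374), (5, 2, 374)  [2]
  a=6: (6, 6, 313)  [1]
  a=7: (7, 0, 267)  [1]
  a=8..9: none
  a=10: (10, -2, 187), (10, 2, 187)  [2]
  a=11: (11, -2, 170), (11, 2, 170)  [2]
  a=12: none
  a=13: (13, -8, 145), (13, 8, 145)  [2]
  a=14: (14, 14, 137)  [1]
  a=15: (15, -12, 127), (15, 12, 127)  [2]
  a=16: none
  a=17: (17, -2, 110), (17, 2, 110)  [2]
  a=18..20: none
  a=21: (21, 0, 89)  [1]
  a=22: (22, -2, 85), (22, 2, 85)  [2]
  a=23..24: none
  a=25: (25, -18, 78), (25, 18, 78)  [2]
  a=26: (26, -18, 75), (26, 18, 75)  [2]
  a=27..28: none
  a=29: (29, -8, 65), (29, 8, 65)  [2]
  a=30: (30, -18, 65), (30, 18, 65)  [2]
  a=31..32: none
  a=33: (33, -24, 61), (33, 24, 61)  [2]
  a=34: (34, -2, 55), (34, 2, 55)  [2]
  a=35: (35, -28, 59), (35, 28, 59)  [2]
  a=36..38: none
  a=39: (39, -18, 50), (39, 18, 50)  [2]
  a=40..41: none
  a=42: (42, 42, 55)  [1]
  a=43: (43, -36, 51), (43, 36, 51)  [2]
  a=44..49: none
Total reduced forms: 1 + 1 + 1 + 2 + 1 + 1 + 2 + 2 + 2 + 1 + 2 + 2 + 1 + 2 + 2 + 2 + 2 + 2 + 2 + 2 + 2 + 2 + 1 + 2 = 40
h = 40

40


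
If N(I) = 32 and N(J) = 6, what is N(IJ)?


N(IJ) = N(I) * N(J)
= 32 * 6
= 192

192


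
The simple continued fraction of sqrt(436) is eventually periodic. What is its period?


Run the CF algorithm for sqrt(436).
a_0 = floor(sqrt(436)) = 20; set m_0=0, q_0=1.
Recurrence: m' = q*a - m,  q' = (d - m'^2)/q,  a' = floor((a_0 + m')/q').
  step 1: m=20, q=36, a=1
  step 2: m=16, q=5, a=7
  step 3: m=19, q=15, a=2
  step 4: m=11, q=21, a=1
  step 5: m=10, q=16, a=1
  step 6: m=6, q=25, a=1
  step 7: m=19, q=3, a=13
  step 8: m=20, q=12, a=3
  step 9: m=16, q=15, a=2
  step 10: m=14, q=16, a=2
  step 11: m=18, q=7, a=5
  step 12: m=17, q=21, a=1
  step 13: m=4, q=20, a=1
  step 14: m=16, q=9, a=4
  step 15: m=20, q=4, a=10
  step 16: m=20, q=9, a=4
  step 17: m=16, q=20, a=1
  step 18: m=4, q=21, a=1
  step 19: m=17, q=7, a=5
  step 20: m=18, q=16, a=2
  step 21: m=14, q=15, a=2
  step 22: m=16, q=12, a=3
  step 23: m=20, q=3, a=13
  step 24: m=19, q=25, a=1
  step 25: m=6, q=16, a=1
  step 26: m=10, q=21, a=1
  step 27: m=11, q=15, a=2
  step 28: m=19, q=5, a=7
  step 29: m=16, q=36, a=1
  step 30: m=20, q=1, a=40
a_30 = 2*a_0 = 40, so the period closes here.
sqrt(436) = [20; 1, 7, 2, 1, 1, 1, 13, 3, 2, 2, 5, 1, 1, 4, 10, 4, 1, 1, 5, 2, 2, 3, 13, 1, 1, 1, 2, 7, 1, 40]
Period length = 30

30


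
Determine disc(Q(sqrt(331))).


For K = Q(sqrt(d)) with d squarefree: disc(K) = d if d = 1 mod 4, and disc(K) = 4d if d = 2 or 3 mod 4.
Here d = 331, and d mod 4 = 3.
d = 3 mod 4, not 1 (O_K = Z[sqrt(d)]), so disc(K) = 4d = 4 * (331) = 1324

1324


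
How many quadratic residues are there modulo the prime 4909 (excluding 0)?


For prime p, the number of non-zero quadratic residues is (p-1)/2.
= (4909-1)/2
= 2454

2454


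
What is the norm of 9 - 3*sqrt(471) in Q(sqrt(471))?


N(a + b*sqrt(d)) = a^2 - d*b^2
= (9)^2 - (471)*(-3)^2
= 81 - 4239
= -4158

-4158


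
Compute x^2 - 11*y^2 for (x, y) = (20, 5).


x^2 - d*y^2
= 20^2 - 11*5^2
= 400 - 275
= 125

125


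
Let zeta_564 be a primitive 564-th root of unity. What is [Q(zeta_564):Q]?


The degree equals Euler's totient phi(564).
564 = 2^2 * 3 * 47
phi(564) = 184

184


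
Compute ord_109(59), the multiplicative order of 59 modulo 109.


We want ord_109(59), the smallest k >= 1 with 59^k = 1 mod 109.
n = 109 = 109, phi(109) = 108; the order divides phi(n).
Divisors of 108: 1, 2, 3, 4, 6, 9, 12, 18, 27, 36, 54, 108
Repeated squaring mod 109: 59^1 = 59, 59^2 = 102, 59^4 = 49, 59^8 = 3, 59^16 = 9, 59^32 = 81, 59^64 = 21
Test divisors in increasing order:
  k=1: 59^1 = 59 mod 109
  k=2: 59^2 = 102 mod 109
  k=3: 59^3 = 102 * 59 = 23 mod 109
  k=4: 59^4 = 49 mod 109
  k=6: 59^6 = 49 * 102 = 93 mod 109
  k=9: 59^9 = 3 * 59 = 68 mod 109
  k=12: 59^12 = 3 * 49 = 38 mod 109
  k=18: 59^18 = 9 * 102 = 46 mod 109
  k=27: 59^27 = 9 * 3 * 102 * 59 = 76 mod 109
  k=36: 59^36 = 81 * 49 = 45 mod 109
  k=54: 59^54 = 81 * 9 * 49 * 102 = 108 mod 109
  k=108: 59^108 = 21 * 81 * 3 * 49 = 1 mod 109  <- first divisor giving 1
Order = 108

108


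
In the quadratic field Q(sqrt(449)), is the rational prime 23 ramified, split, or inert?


K = Q(sqrt(449)). Since d mod 4 = 1, disc(K) = 449.
Check p | disc: 449 mod 23 = 12.
p does not divide disc. Compute Legendre symbol (d/p):
12^((23-1)/2) mod 23 = 1
(d/p) = 1, so p splits: (p) = P*P' with e=1, f=1, g=2.
Therefore p is split.

split


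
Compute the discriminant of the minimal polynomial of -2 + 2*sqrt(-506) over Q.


The element -2 + 2*sqrt(-506) has minimal polynomial:
x^2 + 4*x + 2028
Discriminant = (4)^2 - 4*(2028)
= 16 - 8112
= -8096

-8096


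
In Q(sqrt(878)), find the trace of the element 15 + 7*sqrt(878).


Tr(a + b*sqrt(d)) = (a + b*sqrt(d)) + (a - b*sqrt(d)) = 2a
= 2 * (15)
= 30

30


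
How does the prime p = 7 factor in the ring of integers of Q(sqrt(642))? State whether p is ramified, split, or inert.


K = Q(sqrt(642)). Since d mod 4 = 2, disc(K) = 2568.
Check p | disc: 2568 mod 7 = 6.
p does not divide disc. Compute Legendre symbol (d/p):
5^((7-1)/2) mod 7 = -1
(d/p) = -1, so p is inert: (p) stays prime with e=1, f=2, g=1.
Therefore p is inert.

inert


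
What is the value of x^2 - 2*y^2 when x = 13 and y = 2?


x^2 - d*y^2
= 13^2 - 2*2^2
= 169 - 8
= 161

161


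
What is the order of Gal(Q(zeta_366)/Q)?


|Gal(Q(zeta_366)/Q)| = phi(366)
= 120

120


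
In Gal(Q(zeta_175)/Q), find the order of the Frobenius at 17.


The Frobenius at p in Gal(Q(zeta_n)/Q) = (Z/nZ)* is the class of p, so its order is ord_175(17), the smallest k >= 1 with 17^k = 1 mod 175.
n = 175 = 5^2 * 7, phi(175) = 120; the order divides phi(n).
Divisors of 120: 1, 2, 3, 4, 5, 6, 8, 10, 12, 15, 20, 24, 30, 40, 60, 120
Repeated squaring mod 175: 17^1 = 17, 17^2 = 114, 17^4 = 46, 17^8 = 16, 17^16 = 81, 17^32 = 86, 17^64 = 46
Test divisors in increasing order:
  k=1: 17^1 = 17 mod 175
  k=2: 17^2 = 114 mod 175
  k=3: 17^3 = 114 * 17 = 13 mod 175
  k=4: 17^4 = 46 mod 175
  k=5: 17^5 = 46 * 17 = 82 mod 175
  k=6: 17^6 = 46 * 114 = 169 mod 175
  k=8: 17^8 = 16 mod 175
  k=10: 17^10 = 16 * 114 = 74 mod 175
  k=12: 17^12 = 16 * 46 = 36 mod 175
  k=15: 17^15 = 16 * 46 * 114 * 17 = 118 mod 175
  k=20: 17^20 = 81 * 46 = 51 mod 175
  k=24: 17^24 = 81 * 16 = 71 mod 175
  k=30: 17^30 = 81 * 16 * 46 * 114 = 99 mod 175
  k=40: 17^40 = 86 * 16 = 151 mod 175
  k=60: 17^60 = 86 * 81 * 16 * 46 = 1 mod 175  <- first divisor giving 1
Order = 60

60


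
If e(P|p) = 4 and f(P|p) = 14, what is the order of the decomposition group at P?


|D_P| = e * f
= 4 * 14
= 56

56


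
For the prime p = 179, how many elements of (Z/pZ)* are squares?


For prime p, the number of non-zero quadratic residues is (p-1)/2.
= (179-1)/2
= 89

89


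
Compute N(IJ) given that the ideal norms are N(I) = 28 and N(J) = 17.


N(IJ) = N(I) * N(J)
= 28 * 17
= 476

476


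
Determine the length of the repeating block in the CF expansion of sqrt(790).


Run the CF algorithm for sqrt(790).
a_0 = floor(sqrt(790)) = 28; set m_0=0, q_0=1.
Recurrence: m' = q*a - m,  q' = (d - m'^2)/q,  a' = floor((a_0 + m')/q').
  step 1: m=28, q=6, a=9
  step 2: m=26, q=19, a=2
  step 3: m=12, q=34, a=1
  step 4: m=22, q=9, a=5
  step 5: m=23, q=29, a=1
  step 6: m=6, q=26, a=1
  step 7: m=20, q=15, a=3
  step 8: m=25, q=11, a=4
  step 9: m=19, q=39, a=1
  step 10: m=20, q=10, a=4
  step 11: m=20, q=39, a=1
  step 12: m=19, q=11, a=4
  step 13: m=25, q=15, a=3
  step 14: m=20, q=26, a=1
  step 15: m=6, q=29, a=1
  step 16: m=23, q=9, a=5
  step 17: m=22, q=34, a=1
  step 18: m=12, q=19, a=2
  step 19: m=26, q=6, a=9
  step 20: m=28, q=1, a=56
a_20 = 2*a_0 = 56, so the period closes here.
sqrt(790) = [28; 9, 2, 1, 5, 1, 1, 3, 4, 1, 4, 1, 4, 3, 1, 1, 5, 1, 2, 9, 56]
Period length = 20

20


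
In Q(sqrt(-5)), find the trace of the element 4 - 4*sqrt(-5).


Tr(a + b*sqrt(d)) = (a + b*sqrt(d)) + (a - b*sqrt(d)) = 2a
= 2 * (4)
= 8

8


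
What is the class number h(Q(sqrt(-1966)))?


K = Q(sqrt(-1966)). d mod 4 = 2, so D = disc(K) = 4d = -7864
h(K) equals the number of primitive reduced positive-definite forms (a, b, c) = a*x^2 + b*x*y + c*y^2 with b^2 - 4ac = D,
where reduced means |b| <= a <= c, with b >= 0 whenever |b| = a or a = c, and primitive means gcd(a, b, c) = 1.
Reduced forces 3a^2 <= |D| = 7864, so 1 <= a <= 51; b must have the parity of D, and c = (b^2 - D)/(4a) must be an integer >= a.
Enumerate a = 1..51, b in [-a, a]:
  a=1: (1, 0, 1966)  [1]
  a=2: (2, 0, 983)  [1]
  a=3..4: none
  a=5: (5, -4, 394), (5, 4, 394)  [2]
  a=6: none
  a=7: (7, -2, 281), (7, 2, 281)  [2]
  a=8..9: none
  a=10: (10, -4, 197), (10, 4, 197)  [2]
  a=11: (11, -10, 181), (11, 10, 181)  [2]
  a=12: none
  a=13: (13, -12, 154), (13, 12, 154)  [2]
  a=14: (14, -12, 143), (14, 12, 143)  [2]
  a=15..21: none
  a=22: (22, -12, 91), (22, 12, 91)  [2]
  a=23: (23, -18, 89), (23, 18, 89)  [2]
  a=24: none
  a=25: (25, -6, 79), (25, 6, 79)  [2]
  a=26: (26, -12, 77), (26, 12, 77)  [2]
  a=27..28: none
  a=29: (29, -16, 70), (29, 16, 70)  [2]
  a=30: none
  a=31: (31, -14, 65), (31, 14, 65)  [2]
  a=32..34: none
  a=35: (35, -26, 61), (35, -16, 58), (35, 16, 58), (35, 26, 61)  [4]
  a=36..40: none
  a=41: (41, -34, 55), (41, 34, 55)  [2]
  a=42..45: none
  a=46: (46, -28, 47), (46, 28, 47)  [2]
  a=47..48: none
  a=49: (49, -44, 50), (49, 44, 50)  [2]
  a=50..51: none
Total reduced forms: 1 + 1 + 2 + 2 + 2 + 2 + 2 + 2 + 2 + 2 + 2 + 2 + 2 + 2 + 4 + 2 + 2 + 2 = 36
h = 36

36


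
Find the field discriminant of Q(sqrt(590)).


For K = Q(sqrt(d)) with d squarefree: disc(K) = d if d = 1 mod 4, and disc(K) = 4d if d = 2 or 3 mod 4.
Here d = 590, and d mod 4 = 2.
d = 2 mod 4, not 1 (O_K = Z[sqrt(d)]), so disc(K) = 4d = 4 * (590) = 2360

2360


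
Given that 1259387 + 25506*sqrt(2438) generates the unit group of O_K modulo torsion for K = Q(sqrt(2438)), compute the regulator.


epsilon = 1259387 + 25506*sqrt(2438)
= 2.5188e+06
R = ln(2.5188e+06)
= 14.7393

14.7393


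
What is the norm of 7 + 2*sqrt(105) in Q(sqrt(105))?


N(a + b*sqrt(d)) = a^2 - d*b^2
= (7)^2 - (105)*(2)^2
= 49 - 420
= -371

-371


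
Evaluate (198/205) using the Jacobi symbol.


Compute (198/205) via quadratic reciprocity:
  pull out 2: (2/205) = -1  (since 205 mod 8 = 5)
  reciprocity: (99/205) -> +(205/99)
  reduce: (7/99)
  reciprocity: (7/99) -> -(99/7)
  reduce: (1/7)
  (1/7) = 1
Product of signs = 1

1


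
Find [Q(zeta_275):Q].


The degree equals Euler's totient phi(275).
275 = 5^2 * 11
phi(275) = 200

200


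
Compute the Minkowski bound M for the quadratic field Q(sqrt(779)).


d = 779, d mod 4 = 3, so disc(K) = 4d = 3116; |disc(K)| = 3116
Real quadratic field, so n = 2, s = r2 = 0, r1 = 2
M = (n!/n^n) * (4/pi)^s * sqrt(|disc(K)|) = (2!/2^2) * (4/pi)^0 * sqrt(3116)
= 0.5 * 1.000000 * 55.821143
= 27.9106

27.9106


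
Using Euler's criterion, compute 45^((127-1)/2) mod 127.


p = 127 is prime and the exponent is (p-1)/2 = 63, so by Euler's criterion 45^63 = (45/127) = +1 or -1 mod 127.
Compute by square-and-multiply:
  63 = 32 + 16 + 8 + 4 + 2 + 1 (binary 111111)
  Repeated squaring mod 127: 45^1 = 45, 45^2 = 120, 45^4 = 49, 45^8 = 115, 45^16 = 17, 45^32 = 35
  45^63 = 45^32 * 45^16 * 45^8 * 45^4 * 45^2 * 45^1 = 35 * 17 * 115 * 49 * 120 * 45 mod 127
    35 * 17 = 595 = 87 mod 127
    87 * 115 = 10005 = 99 mod 127
    99 * 49 = 4851 = 25 mod 127
    25 * 120 = 3000 = 79 mod 127
    79 * 45 = 3555 = 126 mod 127
  45^63 = 126 mod 127
Result 126 = p - 1 = -1 mod 127: 45 is a quadratic non-residue mod 127. As a residue in [0, p-1] the value is 126.
45^63 mod 127 = 126

126


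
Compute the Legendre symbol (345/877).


p = 877 is prime, so compute (345/877) with the reciprocity algorithm (Jacobi-symbol steps: pull out 2s via (2/n), flip via reciprocity, reduce):
  reciprocity: (345/877) -> +(877/345)
  reduce: (187/345)
  reciprocity: (187/345) -> +(345/187)
  reduce: (158/187)
  pull out 2: (2/187) = -1  (since 187 mod 8 = 3)
  reciprocity: (79/187) -> -(187/79)
  reduce: (29/79)
  reciprocity: (29/79) -> +(79/29)
  reduce: (21/29)
  reciprocity: (21/29) -> +(29/21)
  reduce: (8/21)
  pull out 2: (2/21) = -1  (since 21 mod 8 = 5)
  pull out 2: (2/21) = -1  (since 21 mod 8 = 5)
  pull out 2: (2/21) = -1  (since 21 mod 8 = 5)
  (1/21) = 1
Product of signs = -1
(345/877) = -1

-1


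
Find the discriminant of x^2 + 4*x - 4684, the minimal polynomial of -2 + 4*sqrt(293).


The element -2 + 4*sqrt(293) has minimal polynomial:
x^2 + 4*x - 4684
Discriminant = (4)^2 - 4*(-4684)
= 16 + 18736
= 18752

18752


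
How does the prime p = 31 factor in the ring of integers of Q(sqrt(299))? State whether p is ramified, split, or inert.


K = Q(sqrt(299)). Since d mod 4 = 3, disc(K) = 1196.
Check p | disc: 1196 mod 31 = 18.
p does not divide disc. Compute Legendre symbol (d/p):
20^((31-1)/2) mod 31 = 1
(d/p) = 1, so p splits: (p) = P*P' with e=1, f=1, g=2.
Therefore p is split.

split


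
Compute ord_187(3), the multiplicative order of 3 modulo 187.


We want ord_187(3), the smallest k >= 1 with 3^k = 1 mod 187.
n = 187 = 11 * 17, phi(187) = 160; the order divides phi(n).
Divisors of 160: 1, 2, 4, 5, 8, 10, 16, 20, 32, 40, 80, 160
Repeated squaring mod 187: 3^1 = 3, 3^2 = 9, 3^4 = 81, 3^8 = 16, 3^16 = 69, 3^32 = 86, 3^64 = 103, 3^128 = 137
Test divisors in increasing order:
  k=1: 3^1 = 3 mod 187
  k=2: 3^2 = 9 mod 187
  k=4: 3^4 = 81 mod 187
  k=5: 3^5 = 81 * 3 = 56 mod 187
  k=8: 3^8 = 16 mod 187
  k=10: 3^10 = 16 * 9 = 144 mod 187
  k=16: 3^16 = 69 mod 187
  k=20: 3^20 = 69 * 81 = 166 mod 187
  k=32: 3^32 = 86 mod 187
  k=40: 3^40 = 86 * 16 = 67 mod 187
  k=80: 3^80 = 103 * 69 = 1 mod 187  <- first divisor giving 1
Order = 80

80


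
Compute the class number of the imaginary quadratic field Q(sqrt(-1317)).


K = Q(sqrt(-1317)). d mod 4 = 3, so D = disc(K) = 4d = -5268
h(K) equals the number of primitive reduced positive-definite forms (a, b, c) = a*x^2 + b*x*y + c*y^2 with b^2 - 4ac = D,
where reduced means |b| <= a <= c, with b >= 0 whenever |b| = a or a = c, and primitive means gcd(a, b, c) = 1.
Reduced forces 3a^2 <= |D| = 5268, so 1 <= a <= 41; b must have the parity of D, and c = (b^2 - D)/(4a) must be an integer >= a.
Enumerate a = 1..41, b in [-a, a]:
  a=1: (1, 0, 1317)  [1]
  a=2: (2, 2, 659)  [1]
  a=3: (3, 0, 439)  [1]
  a=4..5: none
  a=6: (6, 6, 221)  [1]
  a=7..10: none
  a=11: (11, -10, 122), (11, 10, 122)  [2]
  a=12: none
  a=13: (13, -6, 102), (13, 6, 102)  [2]
  a=14..16: none
  a=17: (17, -6, 78), (17, 6, 78)  [2]
  a=18..21: none
  a=22: (22, -10, 61), (22, 10, 61)  [2]
  a=23..25: none
  a=26: (26, -6, 51), (26, 6, 51)  [2]
  a=27..30: none
  a=31: (31, -8, 43), (31, 8, 43)  [2]
  a=32: none
  a=33: (33, -12, 41), (33, 12, 41)  [2]
  a=34: (34, -6, 39), (34, 6, 39)  [2]
  a=35..41: none
Total reduced forms: 1 + 1 + 1 + 1 + 2 + 2 + 2 + 2 + 2 + 2 + 2 + 2 = 20
h = 20

20


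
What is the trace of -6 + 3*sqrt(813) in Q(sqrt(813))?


Tr(a + b*sqrt(d)) = (a + b*sqrt(d)) + (a - b*sqrt(d)) = 2a
= 2 * (-6)
= -12

-12


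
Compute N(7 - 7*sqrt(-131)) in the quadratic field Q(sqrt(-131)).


N(a + b*sqrt(d)) = a^2 - d*b^2
= (7)^2 - (-131)*(-7)^2
= 49 + 6419
= 6468

6468


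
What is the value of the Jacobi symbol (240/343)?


Compute (240/343) via quadratic reciprocity:
  pull out 2: (2/343) = +1  (since 343 mod 8 = 7)
  pull out 2: (2/343) = +1  (since 343 mod 8 = 7)
  pull out 2: (2/343) = +1  (since 343 mod 8 = 7)
  pull out 2: (2/343) = +1  (since 343 mod 8 = 7)
  reciprocity: (15/343) -> -(343/15)
  reduce: (13/15)
  reciprocity: (13/15) -> +(15/13)
  reduce: (2/13)
  pull out 2: (2/13) = -1  (since 13 mod 8 = 5)
  (1/13) = 1
Product of signs = 1

1


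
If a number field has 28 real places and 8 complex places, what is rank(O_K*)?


By Dirichlet's unit theorem:
rank = r1 + r2 - 1
= 28 + 8 - 1
= 35

35


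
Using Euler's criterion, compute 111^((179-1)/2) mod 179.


p = 179 is prime and the exponent is (p-1)/2 = 89, so by Euler's criterion 111^89 = (111/179) = +1 or -1 mod 179.
Compute by square-and-multiply:
  89 = 64 + 16 + 8 + 1 (binary 1011001)
  Repeated squaring mod 179: 111^1 = 111, 111^2 = 149, 111^4 = 5, 111^8 = 25, 111^16 = 88, 111^32 = 47, 111^64 = 61
  111^89 = 111^64 * 111^16 * 111^8 * 111^1 = 61 * 88 * 25 * 111 mod 179
    61 * 88 = 5368 = 177 mod 179
    177 * 25 = 4425 = 129 mod 179
    129 * 111 = 14319 = 178 mod 179
  111^89 = 178 mod 179
Result 178 = p - 1 = -1 mod 179: 111 is a quadratic non-residue mod 179. As a residue in [0, p-1] the value is 178.
111^89 mod 179 = 178

178


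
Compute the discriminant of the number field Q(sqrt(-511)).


For K = Q(sqrt(d)) with d squarefree: disc(K) = d if d = 1 mod 4, and disc(K) = 4d if d = 2 or 3 mod 4.
Here d = -511, and d mod 4 = 1.
d = 1 mod 4 (O_K = Z[(1+sqrt(d))/2]), so disc(K) = d = -511

-511


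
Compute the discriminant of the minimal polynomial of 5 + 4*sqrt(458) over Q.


The element 5 + 4*sqrt(458) has minimal polynomial:
x^2 - 10*x - 7303
Discriminant = (-10)^2 - 4*(-7303)
= 100 + 29212
= 29312

29312


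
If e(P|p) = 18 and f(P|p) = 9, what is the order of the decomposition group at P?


|D_P| = e * f
= 18 * 9
= 162

162


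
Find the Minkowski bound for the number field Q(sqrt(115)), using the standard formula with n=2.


d = 115, d mod 4 = 3, so disc(K) = 4d = 460; |disc(K)| = 460
Real quadratic field, so n = 2, s = r2 = 0, r1 = 2
M = (n!/n^n) * (4/pi)^s * sqrt(|disc(K)|) = (2!/2^2) * (4/pi)^0 * sqrt(460)
= 0.5 * 1.000000 * 21.447611
= 10.7238

10.7238


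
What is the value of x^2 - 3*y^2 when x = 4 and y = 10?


x^2 - d*y^2
= 4^2 - 3*10^2
= 16 - 300
= -284

-284


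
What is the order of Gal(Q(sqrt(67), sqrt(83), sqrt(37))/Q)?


The 3 square roots of distinct primes are multiplicatively independent over Q,
so [K:Q] = 2^3 and Gal(K/Q) is isomorphic to (Z/2Z)^3.
|Gal| = 2^3 = 8

8


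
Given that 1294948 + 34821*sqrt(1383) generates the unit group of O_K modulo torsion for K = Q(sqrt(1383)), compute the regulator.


epsilon = 1294948 + 34821*sqrt(1383)
= 2.5899e+06
R = ln(2.5899e+06)
= 14.7671

14.7671


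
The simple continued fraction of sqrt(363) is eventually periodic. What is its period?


Run the CF algorithm for sqrt(363).
a_0 = floor(sqrt(363)) = 19; set m_0=0, q_0=1.
Recurrence: m' = q*a - m,  q' = (d - m'^2)/q,  a' = floor((a_0 + m')/q').
  step 1: m=19, q=2, a=19
  step 2: m=19, q=1, a=38
a_2 = 2*a_0 = 38, so the period closes here.
sqrt(363) = [19; 19, 38]
Period length = 2

2


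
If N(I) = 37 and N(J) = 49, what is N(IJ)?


N(IJ) = N(I) * N(J)
= 37 * 49
= 1813

1813


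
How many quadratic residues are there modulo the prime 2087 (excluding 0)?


For prime p, the number of non-zero quadratic residues is (p-1)/2.
= (2087-1)/2
= 1043

1043


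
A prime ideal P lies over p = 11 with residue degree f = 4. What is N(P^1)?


N(P^a) = p^(a*f)
= 11^(1*4)
= 11^4
= 14641

14641


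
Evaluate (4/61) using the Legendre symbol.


p = 61 is prime, so compute (4/61) with the reciprocity algorithm (Jacobi-symbol steps: pull out 2s via (2/n), flip via reciprocity, reduce):
  pull out 2: (2/61) = -1  (since 61 mod 8 = 5)
  pull out 2: (2/61) = -1  (since 61 mod 8 = 5)
  (1/61) = 1
Product of signs = 1
(4/61) = 1

1


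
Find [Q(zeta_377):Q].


The degree equals Euler's totient phi(377).
377 = 13 * 29
phi(377) = 336

336


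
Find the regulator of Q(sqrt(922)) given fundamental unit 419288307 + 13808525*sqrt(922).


epsilon = 419288307 + 13808525*sqrt(922)
= 8.3858e+08
R = ln(8.3858e+08)
= 20.5472

20.5472


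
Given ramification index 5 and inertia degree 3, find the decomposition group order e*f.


|D_P| = e * f
= 5 * 3
= 15

15


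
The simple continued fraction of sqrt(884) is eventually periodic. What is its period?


Run the CF algorithm for sqrt(884).
a_0 = floor(sqrt(884)) = 29; set m_0=0, q_0=1.
Recurrence: m' = q*a - m,  q' = (d - m'^2)/q,  a' = floor((a_0 + m')/q').
  step 1: m=29, q=43, a=1
  step 2: m=14, q=16, a=2
  step 3: m=18, q=35, a=1
  step 4: m=17, q=17, a=2
  step 5: m=17, q=35, a=1
  step 6: m=18, q=16, a=2
  step 7: m=14, q=43, a=1
  step 8: m=29, q=1, a=58
a_8 = 2*a_0 = 58, so the period closes here.
sqrt(884) = [29; 1, 2, 1, 2, 1, 2, 1, 58]
Period length = 8

8


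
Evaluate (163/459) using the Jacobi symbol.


Compute (163/459) via quadratic reciprocity:
  reciprocity: (163/459) -> -(459/163)
  reduce: (133/163)
  reciprocity: (133/163) -> +(163/133)
  reduce: (30/133)
  pull out 2: (2/133) = -1  (since 133 mod 8 = 5)
  reciprocity: (15/133) -> +(133/15)
  reduce: (13/15)
  reciprocity: (13/15) -> +(15/13)
  reduce: (2/13)
  pull out 2: (2/13) = -1  (since 13 mod 8 = 5)
  (1/13) = 1
Product of signs = -1

-1


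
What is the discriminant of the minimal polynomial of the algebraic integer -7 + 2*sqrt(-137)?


The element -7 + 2*sqrt(-137) has minimal polynomial:
x^2 + 14*x + 597
Discriminant = (14)^2 - 4*(597)
= 196 - 2388
= -2192

-2192


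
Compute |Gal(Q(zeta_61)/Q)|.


|Gal(Q(zeta_61)/Q)| = phi(61)
= 60

60


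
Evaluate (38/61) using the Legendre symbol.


p = 61 is prime, so compute (38/61) with the reciprocity algorithm (Jacobi-symbol steps: pull out 2s via (2/n), flip via reciprocity, reduce):
  pull out 2: (2/61) = -1  (since 61 mod 8 = 5)
  reciprocity: (19/61) -> +(61/19)
  reduce: (4/19)
  pull out 2: (2/19) = -1  (since 19 mod 8 = 3)
  pull out 2: (2/19) = -1  (since 19 mod 8 = 3)
  (1/19) = 1
Product of signs = -1
(38/61) = -1

-1


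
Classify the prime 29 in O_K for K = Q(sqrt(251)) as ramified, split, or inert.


K = Q(sqrt(251)). Since d mod 4 = 3, disc(K) = 1004.
Check p | disc: 1004 mod 29 = 18.
p does not divide disc. Compute Legendre symbol (d/p):
19^((29-1)/2) mod 29 = -1
(d/p) = -1, so p is inert: (p) stays prime with e=1, f=2, g=1.
Therefore p is inert.

inert


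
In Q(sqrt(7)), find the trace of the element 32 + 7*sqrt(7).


Tr(a + b*sqrt(d)) = (a + b*sqrt(d)) + (a - b*sqrt(d)) = 2a
= 2 * (32)
= 64

64


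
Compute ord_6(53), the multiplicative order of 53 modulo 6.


We want ord_6(53), the smallest k >= 1 with 53^k = 1 mod 6.
n = 6 = 2 * 3, phi(6) = 2; the order divides phi(n).
Divisors of 2: 1, 2
Repeated squaring mod 6: 53^1 = 5, 53^2 = 1
Test divisors in increasing order:
  k=1: 53^1 = 5 mod 6
  k=2: 53^2 = 1 mod 6  <- first divisor giving 1
Order = 2

2


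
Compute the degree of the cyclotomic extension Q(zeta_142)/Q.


The degree equals Euler's totient phi(142).
142 = 2 * 71
phi(142) = 70

70


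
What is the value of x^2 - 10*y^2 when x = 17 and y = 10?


x^2 - d*y^2
= 17^2 - 10*10^2
= 289 - 1000
= -711

-711


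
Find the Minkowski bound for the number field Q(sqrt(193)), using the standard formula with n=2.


d = 193, d mod 4 = 1, so disc(K) = d = 193; |disc(K)| = 193
Real quadratic field, so n = 2, s = r2 = 0, r1 = 2
M = (n!/n^n) * (4/pi)^s * sqrt(|disc(K)|) = (2!/2^2) * (4/pi)^0 * sqrt(193)
= 0.5 * 1.000000 * 13.892444
= 6.9462

6.9462


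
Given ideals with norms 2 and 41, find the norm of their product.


N(IJ) = N(I) * N(J)
= 2 * 41
= 82

82


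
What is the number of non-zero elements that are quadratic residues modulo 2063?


For prime p, the number of non-zero quadratic residues is (p-1)/2.
= (2063-1)/2
= 1031

1031


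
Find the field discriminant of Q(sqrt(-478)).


For K = Q(sqrt(d)) with d squarefree: disc(K) = d if d = 1 mod 4, and disc(K) = 4d if d = 2 or 3 mod 4.
Here d = -478, and d mod 4 = 2.
d = 2 mod 4, not 1 (O_K = Z[sqrt(d)]), so disc(K) = 4d = 4 * (-478) = -1912

-1912


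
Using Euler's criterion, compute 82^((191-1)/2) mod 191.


p = 191 is prime and the exponent is (p-1)/2 = 95, so by Euler's criterion 82^95 = (82/191) = +1 or -1 mod 191.
Compute by square-and-multiply:
  95 = 64 + 16 + 8 + 4 + 2 + 1 (binary 1011111)
  Repeated squaring mod 191: 82^1 = 82, 82^2 = 39, 82^4 = 184, 82^8 = 49, 82^16 = 109, 82^32 = 39, 82^64 = 184
  82^95 = 82^64 * 82^16 * 82^8 * 82^4 * 82^2 * 82^1 = 184 * 109 * 49 * 184 * 39 * 82 mod 191
    184 * 109 = 20056 = 1 mod 191
    1 * 49 = 49 = 49 mod 191
    49 * 184 = 9016 = 39 mod 191
    39 * 39 = 1521 = 184 mod 191
    184 * 82 = 15088 = 190 mod 191
  82^95 = 190 mod 191
Result 190 = p - 1 = -1 mod 191: 82 is a quadratic non-residue mod 191. As a residue in [0, p-1] the value is 190.
82^95 mod 191 = 190

190


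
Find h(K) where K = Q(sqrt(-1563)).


K = Q(sqrt(-1563)). d mod 4 = 1, so D = disc(K) = d = -1563
h(K) equals the number of primitive reduced positive-definite forms (a, b, c) = a*x^2 + b*x*y + c*y^2 with b^2 - 4ac = D,
where reduced means |b| <= a <= c, with b >= 0 whenever |b| = a or a = c, and primitive means gcd(a, b, c) = 1.
Reduced forces 3a^2 <= |D| = 1563, so 1 <= a <= 22; b must have the parity of D, and c = (b^2 - D)/(4a) must be an integer >= a.
Enumerate a = 1..22, b in [-a, a]:
  a=1: (1, 1, 391)  [1]
  a=2: none
  a=3: (3, 3, 131)  [1]
  a=4..12: none
  a=13: (13, -7, 31), (13, 7, 31)  [2]
  a=14..16: none
  a=17: (17, -1, 23), (17, 1, 23)  [2]
  a=18..22: none
Total reduced forms: 1 + 1 + 2 + 2 = 6
h = 6

6


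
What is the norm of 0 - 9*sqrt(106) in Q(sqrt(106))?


N(a + b*sqrt(d)) = a^2 - d*b^2
= (0)^2 - (106)*(-9)^2
= 0 - 8586
= -8586

-8586


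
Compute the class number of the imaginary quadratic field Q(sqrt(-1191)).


K = Q(sqrt(-1191)). d mod 4 = 1, so D = disc(K) = d = -1191
h(K) equals the number of primitive reduced positive-definite forms (a, b, c) = a*x^2 + b*x*y + c*y^2 with b^2 - 4ac = D,
where reduced means |b| <= a <= c, with b >= 0 whenever |b| = a or a = c, and primitive means gcd(a, b, c) = 1.
Reduced forces 3a^2 <= |D| = 1191, so 1 <= a <= 19; b must have the parity of D, and c = (b^2 - D)/(4a) must be an integer >= a.
Enumerate a = 1..19, b in [-a, a]:
  a=1: (1, 1, 298)  [1]
  a=2: (2, -1, 149), (2, 1, 149)  [2]
  a=3: (3, 3, 100)  [1]
  a=4: (4, -3, 75), (4, 3, 75)  [2]
  a=5: (5, -3, 60), (5, 3, 60)  [2]
  a=6: (6, -3, 50), (6, 3, 50)  [2]
  a=7: none
  a=8: (8, -5, 38), (8, 5, 38)  [2]
  a=9: none
  a=10: (10, -7, 31), (10, -3, 30), (10, 3, 30), (10, 7, 31)  [4]
  a=11: none
  a=12: (12, -3, 25), (12, 3, 25)  [2]
  a=13..14: none
  a=15: (15, -3, 20), (15, 3, 20)  [2]
  a=16: (16, -5, 19), (16, 5, 19)  [2]
  a=17: (17, -13, 20), (17, 13, 20)  [2]
  a=18..19: none
Total reduced forms: 1 + 2 + 1 + 2 + 2 + 2 + 2 + 4 + 2 + 2 + 2 + 2 = 24
h = 24

24


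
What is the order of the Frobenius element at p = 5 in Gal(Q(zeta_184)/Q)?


The Frobenius at p in Gal(Q(zeta_n)/Q) = (Z/nZ)* is the class of p, so its order is ord_184(5), the smallest k >= 1 with 5^k = 1 mod 184.
n = 184 = 2^3 * 23, phi(184) = 88; the order divides phi(n).
Divisors of 88: 1, 2, 4, 8, 11, 22, 44, 88
Repeated squaring mod 184: 5^1 = 5, 5^2 = 25, 5^4 = 73, 5^8 = 177, 5^16 = 49, 5^32 = 9, 5^64 = 81
Test divisors in increasing order:
  k=1: 5^1 = 5 mod 184
  k=2: 5^2 = 25 mod 184
  k=4: 5^4 = 73 mod 184
  k=8: 5^8 = 177 mod 184
  k=11: 5^11 = 177 * 25 * 5 = 45 mod 184
  k=22: 5^22 = 49 * 73 * 25 = 1 mod 184  <- first divisor giving 1
Order = 22

22


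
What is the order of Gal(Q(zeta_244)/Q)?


|Gal(Q(zeta_244)/Q)| = phi(244)
= 120

120


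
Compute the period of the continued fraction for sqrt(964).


Run the CF algorithm for sqrt(964).
a_0 = floor(sqrt(964)) = 31; set m_0=0, q_0=1.
Recurrence: m' = q*a - m,  q' = (d - m'^2)/q,  a' = floor((a_0 + m')/q').
  step 1: m=31, q=3, a=20
  step 2: m=29, q=41, a=1
  step 3: m=12, q=20, a=2
  step 4: m=28, q=9, a=6
  step 5: m=26, q=32, a=1
  step 6: m=6, q=29, a=1
  step 7: m=23, q=15, a=3
  step 8: m=22, q=32, a=1
  step 9: m=10, q=27, a=1
  step 10: m=17, q=25, a=1
  step 11: m=8, q=36, a=1
  step 12: m=28, q=5, a=11
  step 13: m=27, q=47, a=1
  step 14: m=20, q=12, a=4
  step 15: m=28, q=15, a=3
  step 16: m=17, q=45, a=1
  step 17: m=28, q=4, a=14
  step 18: m=28, q=45, a=1
  step 19: m=17, q=15, a=3
  step 20: m=28, q=12, a=4
  step 21: m=20, q=47, a=1
  step 22: m=27, q=5, a=11
  step 23: m=28, q=36, a=1
  step 24: m=8, q=25, a=1
  step 25: m=17, q=27, a=1
  step 26: m=10, q=32, a=1
  step 27: m=22, q=15, a=3
  step 28: m=23, q=29, a=1
  step 29: m=6, q=32, a=1
  step 30: m=26, q=9, a=6
  step 31: m=28, q=20, a=2
  step 32: m=12, q=41, a=1
  step 33: m=29, q=3, a=20
  step 34: m=31, q=1, a=62
a_34 = 2*a_0 = 62, so the period closes here.
sqrt(964) = [31; 20, 1, 2, 6, 1, 1, 3, 1, 1, 1, 1, 11, 1, 4, 3, 1, 14, 1, 3, 4, 1, 11, 1, 1, 1, 1, 3, 1, 1, 6, 2, 1, 20, 62]
Period length = 34

34


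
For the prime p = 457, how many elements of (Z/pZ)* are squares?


For prime p, the number of non-zero quadratic residues is (p-1)/2.
= (457-1)/2
= 228

228


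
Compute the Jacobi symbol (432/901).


Compute (432/901) via quadratic reciprocity:
  pull out 2: (2/901) = -1  (since 901 mod 8 = 5)
  pull out 2: (2/901) = -1  (since 901 mod 8 = 5)
  pull out 2: (2/901) = -1  (since 901 mod 8 = 5)
  pull out 2: (2/901) = -1  (since 901 mod 8 = 5)
  reciprocity: (27/901) -> +(901/27)
  reduce: (10/27)
  pull out 2: (2/27) = -1  (since 27 mod 8 = 3)
  reciprocity: (5/27) -> +(27/5)
  reduce: (2/5)
  pull out 2: (2/5) = -1  (since 5 mod 8 = 5)
  (1/5) = 1
Product of signs = 1

1


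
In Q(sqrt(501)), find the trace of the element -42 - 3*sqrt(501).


Tr(a + b*sqrt(d)) = (a + b*sqrt(d)) + (a - b*sqrt(d)) = 2a
= 2 * (-42)
= -84

-84


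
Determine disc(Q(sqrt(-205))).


For K = Q(sqrt(d)) with d squarefree: disc(K) = d if d = 1 mod 4, and disc(K) = 4d if d = 2 or 3 mod 4.
Here d = -205, and d mod 4 = 3.
d = 3 mod 4, not 1 (O_K = Z[sqrt(d)]), so disc(K) = 4d = 4 * (-205) = -820

-820


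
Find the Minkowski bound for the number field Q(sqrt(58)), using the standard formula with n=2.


d = 58, d mod 4 = 2, so disc(K) = 4d = 232; |disc(K)| = 232
Real quadratic field, so n = 2, s = r2 = 0, r1 = 2
M = (n!/n^n) * (4/pi)^s * sqrt(|disc(K)|) = (2!/2^2) * (4/pi)^0 * sqrt(232)
= 0.5 * 1.000000 * 15.231546
= 7.6158

7.6158


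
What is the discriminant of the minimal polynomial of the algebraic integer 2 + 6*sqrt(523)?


The element 2 + 6*sqrt(523) has minimal polynomial:
x^2 - 4*x - 18824
Discriminant = (-4)^2 - 4*(-18824)
= 16 + 75296
= 75312

75312


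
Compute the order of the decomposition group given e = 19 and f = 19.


|D_P| = e * f
= 19 * 19
= 361

361


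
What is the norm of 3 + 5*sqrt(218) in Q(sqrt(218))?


N(a + b*sqrt(d)) = a^2 - d*b^2
= (3)^2 - (218)*(5)^2
= 9 - 5450
= -5441

-5441


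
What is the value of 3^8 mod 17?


p = 17 is prime and the exponent is (p-1)/2 = 8, so by Euler's criterion 3^8 = (3/17) = +1 or -1 mod 17.
Compute by square-and-multiply:
  8 = 8 (binary 1000)
  Repeated squaring mod 17: 3^1 = 3, 3^2 = 9, 3^4 = 13, 3^8 = 16
  3^8 = 16 mod 17
Result 16 = p - 1 = -1 mod 17: 3 is a quadratic non-residue mod 17. As a residue in [0, p-1] the value is 16.
3^8 mod 17 = 16

16


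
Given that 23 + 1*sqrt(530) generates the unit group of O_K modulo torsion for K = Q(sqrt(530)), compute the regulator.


epsilon = 23 + 1*sqrt(530)
= 46.0217
R = ln(46.0217)
= 3.8291

3.8291


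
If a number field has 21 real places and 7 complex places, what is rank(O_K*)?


By Dirichlet's unit theorem:
rank = r1 + r2 - 1
= 21 + 7 - 1
= 27

27


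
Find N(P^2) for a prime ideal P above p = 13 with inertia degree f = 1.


N(P^a) = p^(a*f)
= 13^(2*1)
= 13^2
= 169

169


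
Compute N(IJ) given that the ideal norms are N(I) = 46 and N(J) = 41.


N(IJ) = N(I) * N(J)
= 46 * 41
= 1886

1886


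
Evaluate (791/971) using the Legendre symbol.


p = 971 is prime, so compute (791/971) with the reciprocity algorithm (Jacobi-symbol steps: pull out 2s via (2/n), flip via reciprocity, reduce):
  reciprocity: (791/971) -> -(971/791)
  reduce: (180/791)
  pull out 2: (2/791) = +1  (since 791 mod 8 = 7)
  pull out 2: (2/791) = +1  (since 791 mod 8 = 7)
  reciprocity: (45/791) -> +(791/45)
  reduce: (26/45)
  pull out 2: (2/45) = -1  (since 45 mod 8 = 5)
  reciprocity: (13/45) -> +(45/13)
  reduce: (6/13)
  pull out 2: (2/13) = -1  (since 13 mod 8 = 5)
  reciprocity: (3/13) -> +(13/3)
  reduce: (1/3)
  (1/3) = 1
Product of signs = -1
(791/971) = -1

-1


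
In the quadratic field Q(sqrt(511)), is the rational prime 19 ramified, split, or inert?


K = Q(sqrt(511)). Since d mod 4 = 3, disc(K) = 2044.
Check p | disc: 2044 mod 19 = 11.
p does not divide disc. Compute Legendre symbol (d/p):
17^((19-1)/2) mod 19 = 1
(d/p) = 1, so p splits: (p) = P*P' with e=1, f=1, g=2.
Therefore p is split.

split


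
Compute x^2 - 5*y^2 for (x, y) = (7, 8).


x^2 - d*y^2
= 7^2 - 5*8^2
= 49 - 320
= -271

-271


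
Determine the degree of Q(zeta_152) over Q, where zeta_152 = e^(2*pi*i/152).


The degree equals Euler's totient phi(152).
152 = 2^3 * 19
phi(152) = 72

72


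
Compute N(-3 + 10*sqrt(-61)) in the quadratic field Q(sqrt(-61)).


N(a + b*sqrt(d)) = a^2 - d*b^2
= (-3)^2 - (-61)*(10)^2
= 9 + 6100
= 6109

6109


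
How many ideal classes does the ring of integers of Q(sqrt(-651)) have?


K = Q(sqrt(-651)). d mod 4 = 1, so D = disc(K) = d = -651
h(K) equals the number of primitive reduced positive-definite forms (a, b, c) = a*x^2 + b*x*y + c*y^2 with b^2 - 4ac = D,
where reduced means |b| <= a <= c, with b >= 0 whenever |b| = a or a = c, and primitive means gcd(a, b, c) = 1.
Reduced forces 3a^2 <= |D| = 651, so 1 <= a <= 14; b must have the parity of D, and c = (b^2 - D)/(4a) must be an integer >= a.
Enumerate a = 1..14, b in [-a, a]:
  a=1: (1, 1, 163)  [1]
  a=2: none
  a=3: (3, 3, 55)  [1]
  a=4: none
  a=5: (5, -3, 33), (5, 3, 33)  [2]
  a=6: none
  a=7: (7, 7, 25)  [1]
  a=8..10: none
  a=11: (11, -3, 15), (11, 3, 15)  [2]
  a=12: none
  a=13: (13, 5, 13)  [1]
  a=14: none
Total reduced forms: 1 + 1 + 2 + 1 + 2 + 1 = 8
h = 8

8


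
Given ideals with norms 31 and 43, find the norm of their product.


N(IJ) = N(I) * N(J)
= 31 * 43
= 1333

1333


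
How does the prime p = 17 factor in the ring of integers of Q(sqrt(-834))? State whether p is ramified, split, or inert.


K = Q(sqrt(-834)). Since d mod 4 = 2, disc(K) = -3336.
Check p | disc: -3336 mod 17 = 13.
p does not divide disc. Compute Legendre symbol (d/p):
16^((17-1)/2) mod 17 = 1
(d/p) = 1, so p splits: (p) = P*P' with e=1, f=1, g=2.
Therefore p is split.

split


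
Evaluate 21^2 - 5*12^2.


x^2 - d*y^2
= 21^2 - 5*12^2
= 441 - 720
= -279

-279


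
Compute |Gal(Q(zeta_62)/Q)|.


|Gal(Q(zeta_62)/Q)| = phi(62)
= 30

30


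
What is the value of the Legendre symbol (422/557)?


p = 557 is prime, so compute (422/557) with the reciprocity algorithm (Jacobi-symbol steps: pull out 2s via (2/n), flip via reciprocity, reduce):
  pull out 2: (2/557) = -1  (since 557 mod 8 = 5)
  reciprocity: (211/557) -> +(557/211)
  reduce: (135/211)
  reciprocity: (135/211) -> -(211/135)
  reduce: (76/135)
  pull out 2: (2/135) = +1  (since 135 mod 8 = 7)
  pull out 2: (2/135) = +1  (since 135 mod 8 = 7)
  reciprocity: (19/135) -> -(135/19)
  reduce: (2/19)
  pull out 2: (2/19) = -1  (since 19 mod 8 = 3)
  (1/19) = 1
Product of signs = 1
(422/557) = 1

1


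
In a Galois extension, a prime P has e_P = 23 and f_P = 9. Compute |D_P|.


|D_P| = e * f
= 23 * 9
= 207

207


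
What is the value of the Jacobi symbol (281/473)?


Compute (281/473) via quadratic reciprocity:
  reciprocity: (281/473) -> +(473/281)
  reduce: (192/281)
  pull out 2: (2/281) = +1  (since 281 mod 8 = 1)
  pull out 2: (2/281) = +1  (since 281 mod 8 = 1)
  pull out 2: (2/281) = +1  (since 281 mod 8 = 1)
  pull out 2: (2/281) = +1  (since 281 mod 8 = 1)
  pull out 2: (2/281) = +1  (since 281 mod 8 = 1)
  pull out 2: (2/281) = +1  (since 281 mod 8 = 1)
  reciprocity: (3/281) -> +(281/3)
  reduce: (2/3)
  pull out 2: (2/3) = -1  (since 3 mod 8 = 3)
  (1/3) = 1
Product of signs = -1

-1


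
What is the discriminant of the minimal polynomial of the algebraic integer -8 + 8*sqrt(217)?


The element -8 + 8*sqrt(217) has minimal polynomial:
x^2 + 16*x - 13824
Discriminant = (16)^2 - 4*(-13824)
= 256 + 55296
= 55552

55552
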